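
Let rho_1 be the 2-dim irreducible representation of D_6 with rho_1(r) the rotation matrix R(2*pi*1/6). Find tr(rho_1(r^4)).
chi_{rho_1}(r^4) = 2*cos(2*pi*1*4/6) = -1

Derivation: rho_1(r^4) is rotation by angle 2*pi*1*4/6, whose trace is 2*cos(2*pi*1*4/6) = -1.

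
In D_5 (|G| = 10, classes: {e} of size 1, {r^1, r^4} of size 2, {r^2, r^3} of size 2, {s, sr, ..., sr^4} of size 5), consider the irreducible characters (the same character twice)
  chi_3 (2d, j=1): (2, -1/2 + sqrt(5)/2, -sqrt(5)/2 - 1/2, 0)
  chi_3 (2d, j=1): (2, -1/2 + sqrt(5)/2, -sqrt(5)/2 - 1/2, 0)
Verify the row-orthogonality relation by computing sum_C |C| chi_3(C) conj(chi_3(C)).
Sum = 10 = |G| = 10; so <chi_3, chi_3> = 1 (norm-1 confirms irreducibility).

Derivation: Compute term by term over conjugacy classes (|C| * chi_3(C) * conj(chi_3(C))):
  1*(2)*conj(2) + 2*(-1/2 + sqrt(5)/2)*conj(-1/2 + sqrt(5)/2) + 2*(-sqrt(5)/2 - 1/2)*conj(-sqrt(5)/2 - 1/2) + 5*(0)*conj(0)
  = (4) + (3 - sqrt(5)) + (sqrt(5) + 3) + (0)
  = 10.
Dividing by |G| = 10 gives 10/10 = 1, matching the row-orthogonality relation <chi_3, chi_3> = [chi_3 = chi_3].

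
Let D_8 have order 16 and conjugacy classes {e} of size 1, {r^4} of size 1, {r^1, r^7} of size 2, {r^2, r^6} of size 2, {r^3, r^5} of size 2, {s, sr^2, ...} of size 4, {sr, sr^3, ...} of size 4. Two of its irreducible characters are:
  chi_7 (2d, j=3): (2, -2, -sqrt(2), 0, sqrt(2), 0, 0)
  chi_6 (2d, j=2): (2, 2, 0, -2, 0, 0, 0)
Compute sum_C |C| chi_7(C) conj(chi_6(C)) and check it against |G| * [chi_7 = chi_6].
Sum = 0; so <chi_7, chi_6> = 0 (distinct irreducibles are orthogonal).

Working: Compute term by term over conjugacy classes (|C| * chi_7(C) * conj(chi_6(C))):
  1*(2)*conj(2) + 1*(-2)*conj(2) + 2*(-sqrt(2))*conj(0) + 2*(0)*conj(-2) + 2*(sqrt(2))*conj(0) + 4*(0)*conj(0) + 4*(0)*conj(0)
  = (4) + (-4) + (0) + (0) + (0) + (0) + (0)
  = 0.
Dividing by |G| = 16 gives 0/16 = 0, matching the row-orthogonality relation <chi_7, chi_6> = [chi_7 = chi_6].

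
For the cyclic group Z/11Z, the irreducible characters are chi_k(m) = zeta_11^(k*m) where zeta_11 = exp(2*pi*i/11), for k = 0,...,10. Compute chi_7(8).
chi_7(8) = zeta_11^56 = exp(2*I*pi/11)

Proof sketch: chi_7(8) = zeta_11^(7*8) = zeta_11^56. Since zeta_11^11 = 1, this equals zeta_11^1 = exp(2*pi*i*1/11) = exp(2*I*pi/11).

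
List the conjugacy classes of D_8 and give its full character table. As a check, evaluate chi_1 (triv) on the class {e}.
Conjugacy classes: {e} of size 1, {r^4} of size 1, {r^1, r^7} of size 2, {r^2, r^6} of size 2, {r^3, r^5} of size 2, {s, sr^2, ...} of size 4, {sr, sr^3, ...} of size 4.
Character table:
  irrep \ class              {e} (size 1)  {r^4} (size 1)  {r^1, r^7} (size 2)  {r^2, r^6} (size 2)  {r^3, r^5} (size 2)  {s, sr^2, ...} (size 4)  {sr, sr^3, ...} (size 4)
  chi_1 (triv)               1             1               1                    1                    1                    1                        1                       
  chi_2 (sign: r->1, s->-1)  1             1               1                    1                    1                    -1                       -1                      
  chi_3 (r->-1, s->1)        1             1               -1                   1                    -1                   1                        -1                      
  chi_4 (r->-1, s->-1)       1             1               -1                   1                    -1                   -1                       1                       
  chi_5 (2d, j=1)            2             -2              sqrt(2)              0                    -sqrt(2)             0                        0                       
  chi_6 (2d, j=2)            2             2               0                    -2                   0                    0                        0                       
  chi_7 (2d, j=3)            2             -2              -sqrt(2)             0                    sqrt(2)              0                        0                       

Spot check: chi_1 (triv) on {e} = 1.

Explanation: D_8 has order 2*8 = 16 with 7 conjugacy classes, hence 7 irreducibles. Sum of squared dims 1 + 1 + 1 + 1 + 4 + 4 + 4 = 16 = |G|. Linear characters come from the abelianisation; the 2-dimensional irreps have character r^k -> 2*cos(2*pi*j*k/8), reflections -> 0.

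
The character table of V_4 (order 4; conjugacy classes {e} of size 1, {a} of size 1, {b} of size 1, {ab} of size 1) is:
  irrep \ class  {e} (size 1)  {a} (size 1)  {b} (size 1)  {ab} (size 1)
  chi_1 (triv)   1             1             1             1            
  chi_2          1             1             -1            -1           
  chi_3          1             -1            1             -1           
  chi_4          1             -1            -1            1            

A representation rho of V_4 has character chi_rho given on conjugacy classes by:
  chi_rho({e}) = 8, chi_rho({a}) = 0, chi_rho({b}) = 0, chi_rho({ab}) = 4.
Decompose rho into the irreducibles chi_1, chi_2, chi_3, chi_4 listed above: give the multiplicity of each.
Multiplicities: chi_1: 3, chi_2: 1, chi_3: 1, chi_4: 3.

Proof sketch: Use <chi_rho, chi> = (1/|G|) sum_C |C| * chi_rho(C) * conj(chi(C)) with |G| = 4 for each irreducible chi in the table:
  <chi_rho, chi_1> = (1/4)[1*(8)*conj(1) + 1*(0)*conj(1) + 1*(0)*conj(1) + 1*(4)*conj(1)]
      = (1/4)[(8) + (0) + (0) + (4)] = 12/4 = 3
  <chi_rho, chi_2> = (1/4)[1*(8)*conj(1) + 1*(0)*conj(1) + 1*(0)*conj(-1) + 1*(4)*conj(-1)]
      = (1/4)[(8) + (0) + (0) + (-4)] = 4/4 = 1
  <chi_rho, chi_3> = (1/4)[1*(8)*conj(1) + 1*(0)*conj(-1) + 1*(0)*conj(1) + 1*(4)*conj(-1)]
      = (1/4)[(8) + (0) + (0) + (-4)] = 4/4 = 1
  <chi_rho, chi_4> = (1/4)[1*(8)*conj(1) + 1*(0)*conj(-1) + 1*(0)*conj(-1) + 1*(4)*conj(1)]
      = (1/4)[(8) + (0) + (0) + (4)] = 12/4 = 3
Dimension check: dim(rho) = sum (mult * dim) = 3*1 + 1*1 + 1*1 + 3*1 = 8 = chi_rho(e) = 8.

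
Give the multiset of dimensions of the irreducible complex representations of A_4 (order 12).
Dimensions: 1, 1, 1, 3

Proof sketch: There are 4 irreducibles (= number of conjugacy classes). Their dimensions d_i satisfy sum d_i^2 = |G| = 12: 1 + 1 + 1 + 9 = 12.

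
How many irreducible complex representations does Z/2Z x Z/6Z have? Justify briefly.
12

The number of irreducible complex representations of a finite group equals its number of conjugacy classes. Z/2Z x Z/6Z is abelian of order 12, so every element is its own conjugacy class: 12 classes, so Z/2Z x Z/6Z (order 12) has exactly 12 irreducible complex representations.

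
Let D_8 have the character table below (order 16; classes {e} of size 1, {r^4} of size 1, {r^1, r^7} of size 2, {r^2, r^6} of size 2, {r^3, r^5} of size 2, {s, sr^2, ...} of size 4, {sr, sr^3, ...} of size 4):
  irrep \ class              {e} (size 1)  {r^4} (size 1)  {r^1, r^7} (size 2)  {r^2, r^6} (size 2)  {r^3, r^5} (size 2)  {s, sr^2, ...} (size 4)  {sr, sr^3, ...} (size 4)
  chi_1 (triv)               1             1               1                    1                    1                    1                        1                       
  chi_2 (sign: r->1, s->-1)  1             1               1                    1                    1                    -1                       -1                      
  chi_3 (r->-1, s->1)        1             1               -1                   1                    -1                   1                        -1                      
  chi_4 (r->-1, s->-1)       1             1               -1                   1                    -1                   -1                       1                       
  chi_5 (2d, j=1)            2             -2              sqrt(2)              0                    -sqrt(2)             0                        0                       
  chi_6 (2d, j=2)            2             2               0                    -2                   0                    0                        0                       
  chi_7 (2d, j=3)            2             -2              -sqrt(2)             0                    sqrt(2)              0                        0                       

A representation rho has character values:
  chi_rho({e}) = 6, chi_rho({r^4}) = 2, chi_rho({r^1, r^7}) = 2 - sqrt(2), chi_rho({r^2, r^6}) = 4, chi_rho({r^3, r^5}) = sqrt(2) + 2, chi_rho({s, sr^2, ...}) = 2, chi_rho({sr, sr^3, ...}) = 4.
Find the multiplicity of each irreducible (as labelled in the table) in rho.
Multiplicities: chi_1: 3, chi_2: 0, chi_3: 0, chi_4: 1, chi_5: 0, chi_6: 0, chi_7: 1.

Proof sketch: Use <chi_rho, chi> = (1/|G|) sum_C |C| * chi_rho(C) * conj(chi(C)) with |G| = 16 for each irreducible chi in the table:
  <chi_rho, chi_1> = (1/16)[1*(6)*conj(1) + 1*(2)*conj(1) + 2*(2 - sqrt(2))*conj(1) + 2*(4)*conj(1) + 2*(sqrt(2) + 2)*conj(1) + 4*(2)*conj(1) + 4*(4)*conj(1)]
      = (1/16)[(6) + (2) + (4 - 2*sqrt(2)) + (8) + (2*sqrt(2) + 4) + (8) + (16)] = 48/16 = 3
  <chi_rho, chi_2> = (1/16)[1*(6)*conj(1) + 1*(2)*conj(1) + 2*(2 - sqrt(2))*conj(1) + 2*(4)*conj(1) + 2*(sqrt(2) + 2)*conj(1) + 4*(2)*conj(-1) + 4*(4)*conj(-1)]
      = (1/16)[(6) + (2) + (4 - 2*sqrt(2)) + (8) + (2*sqrt(2) + 4) + (-8) + (-16)] = 0/16 = 0
  <chi_rho, chi_3> = (1/16)[1*(6)*conj(1) + 1*(2)*conj(1) + 2*(2 - sqrt(2))*conj(-1) + 2*(4)*conj(1) + 2*(sqrt(2) + 2)*conj(-1) + 4*(2)*conj(1) + 4*(4)*conj(-1)]
      = (1/16)[(6) + (2) + (-4 + 2*sqrt(2)) + (8) + (-4 - 2*sqrt(2)) + (8) + (-16)] = 0/16 = 0
  <chi_rho, chi_4> = (1/16)[1*(6)*conj(1) + 1*(2)*conj(1) + 2*(2 - sqrt(2))*conj(-1) + 2*(4)*conj(1) + 2*(sqrt(2) + 2)*conj(-1) + 4*(2)*conj(-1) + 4*(4)*conj(1)]
      = (1/16)[(6) + (2) + (-4 + 2*sqrt(2)) + (8) + (-4 - 2*sqrt(2)) + (-8) + (16)] = 16/16 = 1
  <chi_rho, chi_5> = (1/16)[1*(6)*conj(2) + 1*(2)*conj(-2) + 2*(2 - sqrt(2))*conj(sqrt(2)) + 2*(4)*conj(0) + 2*(sqrt(2) + 2)*conj(-sqrt(2)) + 4*(2)*conj(0) + 4*(4)*conj(0)]
      = (1/16)[(12) + (-4) + (-4 + 4*sqrt(2)) + (0) + (-4*sqrt(2) - 4) + (0) + (0)] = 0/16 = 0
  <chi_rho, chi_6> = (1/16)[1*(6)*conj(2) + 1*(2)*conj(2) + 2*(2 - sqrt(2))*conj(0) + 2*(4)*conj(-2) + 2*(sqrt(2) + 2)*conj(0) + 4*(2)*conj(0) + 4*(4)*conj(0)]
      = (1/16)[(12) + (4) + (0) + (-16) + (0) + (0) + (0)] = 0/16 = 0
  <chi_rho, chi_7> = (1/16)[1*(6)*conj(2) + 1*(2)*conj(-2) + 2*(2 - sqrt(2))*conj(-sqrt(2)) + 2*(4)*conj(0) + 2*(sqrt(2) + 2)*conj(sqrt(2)) + 4*(2)*conj(0) + 4*(4)*conj(0)]
      = (1/16)[(12) + (-4) + (4 - 4*sqrt(2)) + (0) + (4 + 4*sqrt(2)) + (0) + (0)] = 16/16 = 1
Dimension check: dim(rho) = sum (mult * dim) = 3*1 + 0*1 + 0*1 + 1*1 + 0*2 + 0*2 + 1*2 = 6 = chi_rho(e) = 6.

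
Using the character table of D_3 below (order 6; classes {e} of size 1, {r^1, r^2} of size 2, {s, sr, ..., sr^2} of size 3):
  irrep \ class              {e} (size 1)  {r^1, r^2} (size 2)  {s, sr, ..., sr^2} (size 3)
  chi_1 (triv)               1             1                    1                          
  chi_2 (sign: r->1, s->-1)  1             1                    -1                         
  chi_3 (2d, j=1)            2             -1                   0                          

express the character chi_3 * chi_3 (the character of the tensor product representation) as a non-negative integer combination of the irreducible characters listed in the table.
chi_3 tensor chi_3 = chi_1 + chi_2 + chi_3 (all other irreducibles have multiplicity 0).

Why: The character of a tensor product is the pointwise product (chi_3 * chi_3)(C) = chi_3(C) * chi_3(C):
  {e}: (2)*(2), {r^1, r^2}: (-1)*(-1), {s, sr, ..., sr^2}: (0)*(0)
so (chi_3 * chi_3) takes values
  {e} -> 4, {r^1, r^2} -> 1, {s, sr, ..., sr^2} -> 0.
Now take the inner product of this character with each irreducible chi from the table, <chi_3*chi_3, chi> = (1/6) sum_C |C| (chi_3*chi_3)(C) conj(chi(C)):
  <chi_3*chi_3, chi_1> = (1/6)[1*(4)*conj(1) + 2*(1)*conj(1) + 3*(0)*conj(1)]
      = (1/6)[(4) + (2) + (0)] = 6/6 = 1
  <chi_3*chi_3, chi_2> = (1/6)[1*(4)*conj(1) + 2*(1)*conj(1) + 3*(0)*conj(-1)]
      = (1/6)[(4) + (2) + (0)] = 6/6 = 1
  <chi_3*chi_3, chi_3> = (1/6)[1*(4)*conj(2) + 2*(1)*conj(-1) + 3*(0)*conj(0)]
      = (1/6)[(8) + (-2) + (0)] = 6/6 = 1
Hence the multiplicities are chi_1: 1, chi_2: 1, chi_3: 1. Dimension check: dim(chi_3)*dim(chi_3) = 2*2 = 4 and sum (mult * dim) = 1*1 + 1*1 + 1*2 = 4.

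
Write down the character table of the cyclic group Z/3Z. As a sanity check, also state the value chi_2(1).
Character table of Z/3Z (irreps indexed chi_0,...,chi_2 with chi_k(m) = zeta_3^(k*m), zeta_3 = exp(2*pi*i/3)):
  irrep \ class  {0} (size 1)  {1} (size 1)    {2} (size 1)  
  chi_0          1             1               1             
  chi_1          1             exp(2*I*pi/3)   exp(-2*I*pi/3)
  chi_2          1             exp(-2*I*pi/3)  exp(2*I*pi/3) 

Spot check: chi_2(1) = zeta_3^(2*1) = zeta_3^2 = exp(-2*I*pi/3).

Argument: Z/3Z is abelian, so all 3 irreducible complex representations are 1-dimensional. They are given by chi_k(m) = zeta_3^(k*m) for k = 0,...,2. Row orthogonality: sum_m chi_k(m) conj(chi_l(m)) = 3 * [k = l].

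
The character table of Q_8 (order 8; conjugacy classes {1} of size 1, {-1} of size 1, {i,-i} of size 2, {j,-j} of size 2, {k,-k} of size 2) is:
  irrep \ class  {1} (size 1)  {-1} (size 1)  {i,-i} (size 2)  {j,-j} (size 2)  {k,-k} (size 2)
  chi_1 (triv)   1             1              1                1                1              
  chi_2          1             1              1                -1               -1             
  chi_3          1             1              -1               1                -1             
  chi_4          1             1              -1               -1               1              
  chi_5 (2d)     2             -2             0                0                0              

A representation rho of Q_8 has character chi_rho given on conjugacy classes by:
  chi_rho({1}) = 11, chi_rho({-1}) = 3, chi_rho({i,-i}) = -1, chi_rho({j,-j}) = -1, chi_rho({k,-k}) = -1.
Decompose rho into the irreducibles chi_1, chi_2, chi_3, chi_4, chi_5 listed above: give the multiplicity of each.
Multiplicities: chi_1: 1, chi_2: 2, chi_3: 2, chi_4: 2, chi_5: 2.

Working: Use <chi_rho, chi> = (1/|G|) sum_C |C| * chi_rho(C) * conj(chi(C)) with |G| = 8 for each irreducible chi in the table:
  <chi_rho, chi_1> = (1/8)[1*(11)*conj(1) + 1*(3)*conj(1) + 2*(-1)*conj(1) + 2*(-1)*conj(1) + 2*(-1)*conj(1)]
      = (1/8)[(11) + (3) + (-2) + (-2) + (-2)] = 8/8 = 1
  <chi_rho, chi_2> = (1/8)[1*(11)*conj(1) + 1*(3)*conj(1) + 2*(-1)*conj(1) + 2*(-1)*conj(-1) + 2*(-1)*conj(-1)]
      = (1/8)[(11) + (3) + (-2) + (2) + (2)] = 16/8 = 2
  <chi_rho, chi_3> = (1/8)[1*(11)*conj(1) + 1*(3)*conj(1) + 2*(-1)*conj(-1) + 2*(-1)*conj(1) + 2*(-1)*conj(-1)]
      = (1/8)[(11) + (3) + (2) + (-2) + (2)] = 16/8 = 2
  <chi_rho, chi_4> = (1/8)[1*(11)*conj(1) + 1*(3)*conj(1) + 2*(-1)*conj(-1) + 2*(-1)*conj(-1) + 2*(-1)*conj(1)]
      = (1/8)[(11) + (3) + (2) + (2) + (-2)] = 16/8 = 2
  <chi_rho, chi_5> = (1/8)[1*(11)*conj(2) + 1*(3)*conj(-2) + 2*(-1)*conj(0) + 2*(-1)*conj(0) + 2*(-1)*conj(0)]
      = (1/8)[(22) + (-6) + (0) + (0) + (0)] = 16/8 = 2
Dimension check: dim(rho) = sum (mult * dim) = 1*1 + 2*1 + 2*1 + 2*1 + 2*2 = 11 = chi_rho(e) = 11.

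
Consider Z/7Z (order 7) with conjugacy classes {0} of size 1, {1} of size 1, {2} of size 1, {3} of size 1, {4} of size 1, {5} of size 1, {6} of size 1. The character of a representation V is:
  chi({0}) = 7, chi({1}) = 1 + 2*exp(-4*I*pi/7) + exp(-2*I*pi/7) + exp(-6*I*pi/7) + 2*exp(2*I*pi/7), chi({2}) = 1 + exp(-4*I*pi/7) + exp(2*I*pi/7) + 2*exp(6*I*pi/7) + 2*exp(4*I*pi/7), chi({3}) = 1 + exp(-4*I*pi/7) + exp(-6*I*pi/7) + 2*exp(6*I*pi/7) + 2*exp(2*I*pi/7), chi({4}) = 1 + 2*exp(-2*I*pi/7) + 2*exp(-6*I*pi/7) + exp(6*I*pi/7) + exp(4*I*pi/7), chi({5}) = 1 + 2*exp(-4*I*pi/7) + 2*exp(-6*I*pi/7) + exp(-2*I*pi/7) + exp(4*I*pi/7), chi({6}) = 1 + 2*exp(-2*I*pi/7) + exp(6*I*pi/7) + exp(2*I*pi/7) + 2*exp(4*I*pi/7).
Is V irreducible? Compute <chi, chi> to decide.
Not irreducible (reducible): <chi, chi> = 11 > 1.

Argument: <chi, chi> = (1/|G|) sum_C |C| * |chi(C)|^2 = (1/7)[1*|7|^2 + 1*|1 + 2*exp(-4*I*pi/7) + exp(-2*I*pi/7) + exp(-6*I*pi/7) + 2*exp(2*I*pi/7)|^2 + 1*|1 + exp(-4*I*pi/7) + exp(2*I*pi/7) + 2*exp(6*I*pi/7) + 2*exp(4*I*pi/7)|^2 + 1*|1 + exp(-4*I*pi/7) + exp(-6*I*pi/7) + 2*exp(6*I*pi/7) + 2*exp(2*I*pi/7)|^2 + 1*|1 + 2*exp(-2*I*pi/7) + 2*exp(-6*I*pi/7) + exp(6*I*pi/7) + exp(4*I*pi/7)|^2 + 1*|1 + 2*exp(-4*I*pi/7) + 2*exp(-6*I*pi/7) + exp(-2*I*pi/7) + exp(4*I*pi/7)|^2 + 1*|1 + 2*exp(-2*I*pi/7) + exp(6*I*pi/7) + exp(2*I*pi/7) + 2*exp(4*I*pi/7)|^2]
  = (1/7)[(49) + (11 + 7*exp(-2*I*pi/7) + 5*exp(-4*I*pi/7) + 7*exp(-6*I*pi/7) + 7*exp(6*I*pi/7) + 5*exp(4*I*pi/7) + 7*exp(2*I*pi/7)) + (11 + 7*exp(-4*I*pi/7) + 7*exp(-2*I*pi/7) + 5*exp(-6*I*pi/7) + 5*exp(6*I*pi/7) + 7*exp(2*I*pi/7) + 7*exp(4*I*pi/7)) + (11 + 7*exp(-4*I*pi/7) + 5*exp(-2*I*pi/7) + 7*exp(-6*I*pi/7) + 7*exp(6*I*pi/7) + 5*exp(2*I*pi/7) + 7*exp(4*I*pi/7)) + (11 + 7*exp(-4*I*pi/7) + 5*exp(-2*I*pi/7) + 7*exp(-6*I*pi/7) + 7*exp(6*I*pi/7) + 5*exp(2*I*pi/7) + 7*exp(4*I*pi/7)) + (11 + 7*exp(-4*I*pi/7) + 7*exp(-2*I*pi/7) + 5*exp(-6*I*pi/7) + 5*exp(6*I*pi/7) + 7*exp(2*I*pi/7) + 7*exp(4*I*pi/7)) + (11 + 7*exp(-2*I*pi/7) + 5*exp(-4*I*pi/7) + 7*exp(-6*I*pi/7) + 7*exp(6*I*pi/7) + 5*exp(4*I*pi/7) + 7*exp(2*I*pi/7))] = 77/7 = 11.
(Exp terms are combined using exp(i*s)*conj(exp(i*t)) = exp(i*(s-t)), and sums of them are collapsed using the identity that for every m > 1 the m distinct m-th roots of unity sum to 0, e.g. 1 + exp(2*I*pi/3) + exp(-2*I*pi/3) = 0.)
A character is irreducible iff <chi, chi> = 1, so this representation is reducible.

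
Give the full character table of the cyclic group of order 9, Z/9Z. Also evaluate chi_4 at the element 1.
Character table of Z/9Z (irreps indexed chi_0,...,chi_8 with chi_k(m) = zeta_9^(k*m), zeta_9 = exp(2*pi*i/9)):
  irrep \ class  {0} (size 1)  {1} (size 1)    {2} (size 1)    {3} (size 1)    {4} (size 1)    {5} (size 1)    {6} (size 1)    {7} (size 1)    {8} (size 1)  
  chi_0          1             1               1               1               1               1               1               1               1             
  chi_1          1             exp(2*I*pi/9)   exp(4*I*pi/9)   exp(2*I*pi/3)   exp(8*I*pi/9)   exp(-8*I*pi/9)  exp(-2*I*pi/3)  exp(-4*I*pi/9)  exp(-2*I*pi/9)
  chi_2          1             exp(4*I*pi/9)   exp(8*I*pi/9)   exp(-2*I*pi/3)  exp(-2*I*pi/9)  exp(2*I*pi/9)   exp(2*I*pi/3)   exp(-8*I*pi/9)  exp(-4*I*pi/9)
  chi_3          1             exp(2*I*pi/3)   exp(-2*I*pi/3)  1               exp(2*I*pi/3)   exp(-2*I*pi/3)  1               exp(2*I*pi/3)   exp(-2*I*pi/3)
  chi_4          1             exp(8*I*pi/9)   exp(-2*I*pi/9)  exp(2*I*pi/3)   exp(-4*I*pi/9)  exp(4*I*pi/9)   exp(-2*I*pi/3)  exp(2*I*pi/9)   exp(-8*I*pi/9)
  chi_5          1             exp(-8*I*pi/9)  exp(2*I*pi/9)   exp(-2*I*pi/3)  exp(4*I*pi/9)   exp(-4*I*pi/9)  exp(2*I*pi/3)   exp(-2*I*pi/9)  exp(8*I*pi/9) 
  chi_6          1             exp(-2*I*pi/3)  exp(2*I*pi/3)   1               exp(-2*I*pi/3)  exp(2*I*pi/3)   1               exp(-2*I*pi/3)  exp(2*I*pi/3) 
  chi_7          1             exp(-4*I*pi/9)  exp(-8*I*pi/9)  exp(2*I*pi/3)   exp(2*I*pi/9)   exp(-2*I*pi/9)  exp(-2*I*pi/3)  exp(8*I*pi/9)   exp(4*I*pi/9) 
  chi_8          1             exp(-2*I*pi/9)  exp(-4*I*pi/9)  exp(-2*I*pi/3)  exp(-8*I*pi/9)  exp(8*I*pi/9)   exp(2*I*pi/3)   exp(4*I*pi/9)   exp(2*I*pi/9) 

Spot check: chi_4(1) = zeta_9^(4*1) = zeta_9^4 = exp(8*I*pi/9).

Argument: Z/9Z is abelian, so all 9 irreducible complex representations are 1-dimensional. They are given by chi_k(m) = zeta_9^(k*m) for k = 0,...,8. Row orthogonality: sum_m chi_k(m) conj(chi_l(m)) = 9 * [k = l].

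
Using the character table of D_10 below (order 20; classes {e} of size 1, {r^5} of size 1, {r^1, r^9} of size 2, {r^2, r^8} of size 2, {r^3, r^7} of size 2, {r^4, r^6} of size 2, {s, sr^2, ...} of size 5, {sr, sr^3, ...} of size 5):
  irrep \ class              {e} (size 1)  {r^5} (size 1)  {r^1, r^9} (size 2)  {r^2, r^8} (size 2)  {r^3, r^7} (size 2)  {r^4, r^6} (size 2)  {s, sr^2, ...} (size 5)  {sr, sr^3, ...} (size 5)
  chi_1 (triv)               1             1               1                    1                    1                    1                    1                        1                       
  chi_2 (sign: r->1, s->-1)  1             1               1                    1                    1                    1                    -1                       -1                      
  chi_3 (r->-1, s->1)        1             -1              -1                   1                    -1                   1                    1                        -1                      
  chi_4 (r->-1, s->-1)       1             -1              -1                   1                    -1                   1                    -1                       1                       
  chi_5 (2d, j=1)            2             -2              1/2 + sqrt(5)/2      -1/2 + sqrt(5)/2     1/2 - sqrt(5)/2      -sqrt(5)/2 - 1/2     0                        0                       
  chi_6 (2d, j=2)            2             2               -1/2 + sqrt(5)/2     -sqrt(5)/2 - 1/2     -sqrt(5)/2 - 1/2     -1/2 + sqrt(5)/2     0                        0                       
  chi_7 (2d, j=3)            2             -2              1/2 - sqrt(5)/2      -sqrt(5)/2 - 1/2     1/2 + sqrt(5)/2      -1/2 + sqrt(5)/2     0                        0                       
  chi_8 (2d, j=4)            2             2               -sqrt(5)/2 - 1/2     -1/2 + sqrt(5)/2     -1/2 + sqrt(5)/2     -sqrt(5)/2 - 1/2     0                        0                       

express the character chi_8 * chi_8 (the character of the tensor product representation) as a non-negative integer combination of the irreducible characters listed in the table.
chi_8 tensor chi_8 = chi_1 + chi_2 + chi_6 (all other irreducibles have multiplicity 0).

Solution. The character of a tensor product is the pointwise product (chi_8 * chi_8)(C) = chi_8(C) * chi_8(C):
  {e}: (2)*(2), {r^5}: (2)*(2), {r^1, r^9}: (-sqrt(5)/2 - 1/2)*(-sqrt(5)/2 - 1/2), {r^2, r^8}: (-1/2 + sqrt(5)/2)*(-1/2 + sqrt(5)/2), {r^3, r^7}: (-1/2 + sqrt(5)/2)*(-1/2 + sqrt(5)/2), {r^4, r^6}: (-sqrt(5)/2 - 1/2)*(-sqrt(5)/2 - 1/2), {s, sr^2, ...}: (0)*(0), {sr, sr^3, ...}: (0)*(0)
so (chi_8 * chi_8) takes values
  {e} -> 4, {r^5} -> 4, {r^1, r^9} -> sqrt(5)/2 + 3/2, {r^2, r^8} -> 3/2 - sqrt(5)/2, {r^3, r^7} -> 3/2 - sqrt(5)/2, {r^4, r^6} -> sqrt(5)/2 + 3/2, {s, sr^2, ...} -> 0, {sr, sr^3, ...} -> 0.
Now take the inner product of this character with each irreducible chi from the table, <chi_8*chi_8, chi> = (1/20) sum_C |C| (chi_8*chi_8)(C) conj(chi(C)):
  <chi_8*chi_8, chi_1> = (1/20)[1*(4)*conj(1) + 1*(4)*conj(1) + 2*(sqrt(5)/2 + 3/2)*conj(1) + 2*(3/2 - sqrt(5)/2)*conj(1) + 2*(3/2 - sqrt(5)/2)*conj(1) + 2*(sqrt(5)/2 + 3/2)*conj(1) + 5*(0)*conj(1) + 5*(0)*conj(1)]
      = (1/20)[(4) + (4) + (sqrt(5) + 3) + (3 - sqrt(5)) + (3 - sqrt(5)) + (sqrt(5) + 3) + (0) + (0)] = 20/20 = 1
  <chi_8*chi_8, chi_2> = (1/20)[1*(4)*conj(1) + 1*(4)*conj(1) + 2*(sqrt(5)/2 + 3/2)*conj(1) + 2*(3/2 - sqrt(5)/2)*conj(1) + 2*(3/2 - sqrt(5)/2)*conj(1) + 2*(sqrt(5)/2 + 3/2)*conj(1) + 5*(0)*conj(-1) + 5*(0)*conj(-1)]
      = (1/20)[(4) + (4) + (sqrt(5) + 3) + (3 - sqrt(5)) + (3 - sqrt(5)) + (sqrt(5) + 3) + (0) + (0)] = 20/20 = 1
  <chi_8*chi_8, chi_3> = (1/20)[1*(4)*conj(1) + 1*(4)*conj(-1) + 2*(sqrt(5)/2 + 3/2)*conj(-1) + 2*(3/2 - sqrt(5)/2)*conj(1) + 2*(3/2 - sqrt(5)/2)*conj(-1) + 2*(sqrt(5)/2 + 3/2)*conj(1) + 5*(0)*conj(1) + 5*(0)*conj(-1)]
      = (1/20)[(4) + (-4) + (-3 - sqrt(5)) + (3 - sqrt(5)) + (-3 + sqrt(5)) + (sqrt(5) + 3) + (0) + (0)] = 0/20 = 0
  <chi_8*chi_8, chi_4> = (1/20)[1*(4)*conj(1) + 1*(4)*conj(-1) + 2*(sqrt(5)/2 + 3/2)*conj(-1) + 2*(3/2 - sqrt(5)/2)*conj(1) + 2*(3/2 - sqrt(5)/2)*conj(-1) + 2*(sqrt(5)/2 + 3/2)*conj(1) + 5*(0)*conj(-1) + 5*(0)*conj(1)]
      = (1/20)[(4) + (-4) + (-3 - sqrt(5)) + (3 - sqrt(5)) + (-3 + sqrt(5)) + (sqrt(5) + 3) + (0) + (0)] = 0/20 = 0
  <chi_8*chi_8, chi_5> = (1/20)[1*(4)*conj(2) + 1*(4)*conj(-2) + 2*(sqrt(5)/2 + 3/2)*conj(1/2 + sqrt(5)/2) + 2*(3/2 - sqrt(5)/2)*conj(-1/2 + sqrt(5)/2) + 2*(3/2 - sqrt(5)/2)*conj(1/2 - sqrt(5)/2) + 2*(sqrt(5)/2 + 3/2)*conj(-sqrt(5)/2 - 1/2) + 5*(0)*conj(0) + 5*(0)*conj(0)]
      = (1/20)[(8) + (-8) + (4 + 2*sqrt(5)) + (-4 + 2*sqrt(5)) + (4 - 2*sqrt(5)) + (-2*sqrt(5) - 4) + (0) + (0)] = 0/20 = 0
  <chi_8*chi_8, chi_6> = (1/20)[1*(4)*conj(2) + 1*(4)*conj(2) + 2*(sqrt(5)/2 + 3/2)*conj(-1/2 + sqrt(5)/2) + 2*(3/2 - sqrt(5)/2)*conj(-sqrt(5)/2 - 1/2) + 2*(3/2 - sqrt(5)/2)*conj(-sqrt(5)/2 - 1/2) + 2*(sqrt(5)/2 + 3/2)*conj(-1/2 + sqrt(5)/2) + 5*(0)*conj(0) + 5*(0)*conj(0)]
      = (1/20)[(8) + (8) + (1 + sqrt(5)) + (1 - sqrt(5)) + (1 - sqrt(5)) + (1 + sqrt(5)) + (0) + (0)] = 20/20 = 1
  <chi_8*chi_8, chi_7> = (1/20)[1*(4)*conj(2) + 1*(4)*conj(-2) + 2*(sqrt(5)/2 + 3/2)*conj(1/2 - sqrt(5)/2) + 2*(3/2 - sqrt(5)/2)*conj(-sqrt(5)/2 - 1/2) + 2*(3/2 - sqrt(5)/2)*conj(1/2 + sqrt(5)/2) + 2*(sqrt(5)/2 + 3/2)*conj(-1/2 + sqrt(5)/2) + 5*(0)*conj(0) + 5*(0)*conj(0)]
      = (1/20)[(8) + (-8) + (-sqrt(5) - 1) + (1 - sqrt(5)) + (-1 + sqrt(5)) + (1 + sqrt(5)) + (0) + (0)] = 0/20 = 0
  <chi_8*chi_8, chi_8> = (1/20)[1*(4)*conj(2) + 1*(4)*conj(2) + 2*(sqrt(5)/2 + 3/2)*conj(-sqrt(5)/2 - 1/2) + 2*(3/2 - sqrt(5)/2)*conj(-1/2 + sqrt(5)/2) + 2*(3/2 - sqrt(5)/2)*conj(-1/2 + sqrt(5)/2) + 2*(sqrt(5)/2 + 3/2)*conj(-sqrt(5)/2 - 1/2) + 5*(0)*conj(0) + 5*(0)*conj(0)]
      = (1/20)[(8) + (8) + (-2*sqrt(5) - 4) + (-4 + 2*sqrt(5)) + (-4 + 2*sqrt(5)) + (-2*sqrt(5) - 4) + (0) + (0)] = 0/20 = 0
Hence the multiplicities are chi_1: 1, chi_2: 1, chi_6: 1. Dimension check: dim(chi_8)*dim(chi_8) = 2*2 = 4 and sum (mult * dim) = 1*1 + 1*1 + 1*2 = 4.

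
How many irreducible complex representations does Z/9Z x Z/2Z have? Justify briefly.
18

Details: The number of irreducible complex representations of a finite group equals its number of conjugacy classes. Z/9Z x Z/2Z is abelian of order 18, so every element is its own conjugacy class: 18 classes, so Z/9Z x Z/2Z (order 18) has exactly 18 irreducible complex representations.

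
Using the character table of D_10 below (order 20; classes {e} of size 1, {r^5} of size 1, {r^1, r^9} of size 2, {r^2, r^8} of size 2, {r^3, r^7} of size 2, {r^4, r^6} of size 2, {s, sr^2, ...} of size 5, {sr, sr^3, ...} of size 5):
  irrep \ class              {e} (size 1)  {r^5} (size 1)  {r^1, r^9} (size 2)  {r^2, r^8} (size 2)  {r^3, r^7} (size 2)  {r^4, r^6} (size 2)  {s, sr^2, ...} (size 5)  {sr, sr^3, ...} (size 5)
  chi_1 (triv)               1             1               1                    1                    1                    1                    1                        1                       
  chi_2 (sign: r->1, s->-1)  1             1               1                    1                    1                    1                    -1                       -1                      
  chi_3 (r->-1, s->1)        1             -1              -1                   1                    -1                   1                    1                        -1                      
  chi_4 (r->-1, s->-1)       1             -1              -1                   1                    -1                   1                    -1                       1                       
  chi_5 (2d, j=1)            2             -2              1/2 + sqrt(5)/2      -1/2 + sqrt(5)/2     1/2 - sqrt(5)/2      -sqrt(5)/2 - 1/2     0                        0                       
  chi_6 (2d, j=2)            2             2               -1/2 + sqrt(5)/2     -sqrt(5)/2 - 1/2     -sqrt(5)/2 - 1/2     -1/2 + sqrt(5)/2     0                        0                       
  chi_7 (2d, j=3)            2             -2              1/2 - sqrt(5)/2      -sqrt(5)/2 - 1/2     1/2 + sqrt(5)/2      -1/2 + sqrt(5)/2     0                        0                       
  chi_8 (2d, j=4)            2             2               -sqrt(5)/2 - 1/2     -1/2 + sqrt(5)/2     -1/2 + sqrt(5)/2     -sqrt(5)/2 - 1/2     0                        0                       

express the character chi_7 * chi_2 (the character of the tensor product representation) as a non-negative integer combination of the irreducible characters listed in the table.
chi_7 tensor chi_2 = chi_7 (all other irreducibles have multiplicity 0).

Working: The character of a tensor product is the pointwise product (chi_7 * chi_2)(C) = chi_7(C) * chi_2(C):
  {e}: (2)*(1), {r^5}: (-2)*(1), {r^1, r^9}: (1/2 - sqrt(5)/2)*(1), {r^2, r^8}: (-sqrt(5)/2 - 1/2)*(1), {r^3, r^7}: (1/2 + sqrt(5)/2)*(1), {r^4, r^6}: (-1/2 + sqrt(5)/2)*(1), {s, sr^2, ...}: (0)*(-1), {sr, sr^3, ...}: (0)*(-1)
so (chi_7 * chi_2) takes values
  {e} -> 2, {r^5} -> -2, {r^1, r^9} -> 1/2 - sqrt(5)/2, {r^2, r^8} -> -sqrt(5)/2 - 1/2, {r^3, r^7} -> 1/2 + sqrt(5)/2, {r^4, r^6} -> -1/2 + sqrt(5)/2, {s, sr^2, ...} -> 0, {sr, sr^3, ...} -> 0.
Now take the inner product of this character with each irreducible chi from the table, <chi_7*chi_2, chi> = (1/20) sum_C |C| (chi_7*chi_2)(C) conj(chi(C)):
  <chi_7*chi_2, chi_1> = (1/20)[1*(2)*conj(1) + 1*(-2)*conj(1) + 2*(1/2 - sqrt(5)/2)*conj(1) + 2*(-sqrt(5)/2 - 1/2)*conj(1) + 2*(1/2 + sqrt(5)/2)*conj(1) + 2*(-1/2 + sqrt(5)/2)*conj(1) + 5*(0)*conj(1) + 5*(0)*conj(1)]
      = (1/20)[(2) + (-2) + (1 - sqrt(5)) + (-sqrt(5) - 1) + (1 + sqrt(5)) + (-1 + sqrt(5)) + (0) + (0)] = 0/20 = 0
  <chi_7*chi_2, chi_2> = (1/20)[1*(2)*conj(1) + 1*(-2)*conj(1) + 2*(1/2 - sqrt(5)/2)*conj(1) + 2*(-sqrt(5)/2 - 1/2)*conj(1) + 2*(1/2 + sqrt(5)/2)*conj(1) + 2*(-1/2 + sqrt(5)/2)*conj(1) + 5*(0)*conj(-1) + 5*(0)*conj(-1)]
      = (1/20)[(2) + (-2) + (1 - sqrt(5)) + (-sqrt(5) - 1) + (1 + sqrt(5)) + (-1 + sqrt(5)) + (0) + (0)] = 0/20 = 0
  <chi_7*chi_2, chi_3> = (1/20)[1*(2)*conj(1) + 1*(-2)*conj(-1) + 2*(1/2 - sqrt(5)/2)*conj(-1) + 2*(-sqrt(5)/2 - 1/2)*conj(1) + 2*(1/2 + sqrt(5)/2)*conj(-1) + 2*(-1/2 + sqrt(5)/2)*conj(1) + 5*(0)*conj(1) + 5*(0)*conj(-1)]
      = (1/20)[(2) + (2) + (-1 + sqrt(5)) + (-sqrt(5) - 1) + (-sqrt(5) - 1) + (-1 + sqrt(5)) + (0) + (0)] = 0/20 = 0
  <chi_7*chi_2, chi_4> = (1/20)[1*(2)*conj(1) + 1*(-2)*conj(-1) + 2*(1/2 - sqrt(5)/2)*conj(-1) + 2*(-sqrt(5)/2 - 1/2)*conj(1) + 2*(1/2 + sqrt(5)/2)*conj(-1) + 2*(-1/2 + sqrt(5)/2)*conj(1) + 5*(0)*conj(-1) + 5*(0)*conj(1)]
      = (1/20)[(2) + (2) + (-1 + sqrt(5)) + (-sqrt(5) - 1) + (-sqrt(5) - 1) + (-1 + sqrt(5)) + (0) + (0)] = 0/20 = 0
  <chi_7*chi_2, chi_5> = (1/20)[1*(2)*conj(2) + 1*(-2)*conj(-2) + 2*(1/2 - sqrt(5)/2)*conj(1/2 + sqrt(5)/2) + 2*(-sqrt(5)/2 - 1/2)*conj(-1/2 + sqrt(5)/2) + 2*(1/2 + sqrt(5)/2)*conj(1/2 - sqrt(5)/2) + 2*(-1/2 + sqrt(5)/2)*conj(-sqrt(5)/2 - 1/2) + 5*(0)*conj(0) + 5*(0)*conj(0)]
      = (1/20)[(4) + (4) + (-2) + (-2) + (-2) + (-2) + (0) + (0)] = 0/20 = 0
  <chi_7*chi_2, chi_6> = (1/20)[1*(2)*conj(2) + 1*(-2)*conj(2) + 2*(1/2 - sqrt(5)/2)*conj(-1/2 + sqrt(5)/2) + 2*(-sqrt(5)/2 - 1/2)*conj(-sqrt(5)/2 - 1/2) + 2*(1/2 + sqrt(5)/2)*conj(-sqrt(5)/2 - 1/2) + 2*(-1/2 + sqrt(5)/2)*conj(-1/2 + sqrt(5)/2) + 5*(0)*conj(0) + 5*(0)*conj(0)]
      = (1/20)[(4) + (-4) + (-3 + sqrt(5)) + (sqrt(5) + 3) + (-3 - sqrt(5)) + (3 - sqrt(5)) + (0) + (0)] = 0/20 = 0
  <chi_7*chi_2, chi_7> = (1/20)[1*(2)*conj(2) + 1*(-2)*conj(-2) + 2*(1/2 - sqrt(5)/2)*conj(1/2 - sqrt(5)/2) + 2*(-sqrt(5)/2 - 1/2)*conj(-sqrt(5)/2 - 1/2) + 2*(1/2 + sqrt(5)/2)*conj(1/2 + sqrt(5)/2) + 2*(-1/2 + sqrt(5)/2)*conj(-1/2 + sqrt(5)/2) + 5*(0)*conj(0) + 5*(0)*conj(0)]
      = (1/20)[(4) + (4) + (3 - sqrt(5)) + (sqrt(5) + 3) + (sqrt(5) + 3) + (3 - sqrt(5)) + (0) + (0)] = 20/20 = 1
  <chi_7*chi_2, chi_8> = (1/20)[1*(2)*conj(2) + 1*(-2)*conj(2) + 2*(1/2 - sqrt(5)/2)*conj(-sqrt(5)/2 - 1/2) + 2*(-sqrt(5)/2 - 1/2)*conj(-1/2 + sqrt(5)/2) + 2*(1/2 + sqrt(5)/2)*conj(-1/2 + sqrt(5)/2) + 2*(-1/2 + sqrt(5)/2)*conj(-sqrt(5)/2 - 1/2) + 5*(0)*conj(0) + 5*(0)*conj(0)]
      = (1/20)[(4) + (-4) + (2) + (-2) + (2) + (-2) + (0) + (0)] = 0/20 = 0
Hence the multiplicities are chi_7: 1. Dimension check: dim(chi_7)*dim(chi_2) = 2*1 = 2 and sum (mult * dim) = 1*2 = 2.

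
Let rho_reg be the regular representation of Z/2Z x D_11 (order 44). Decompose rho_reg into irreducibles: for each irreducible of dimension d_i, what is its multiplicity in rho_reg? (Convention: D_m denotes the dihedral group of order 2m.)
Each irreducible V_i of dimension d_i appears with multiplicity d_i, i.e. rho_reg = (direct sum over all irreducibles V_i) d_i V_i. The irreducible dimensions for Z/2Z x D_11 are 1, 1, 1, 1, 2, 2, 2, 2, 2, 2, 2, 2, 2, 2: 4 irreducibles of dimension 1, each with multiplicity 1; 10 irreducibles of dimension 2, each with multiplicity 2. Total dimension 4*1*1 + 10*2*2 = 44 = |G|.

General theorem: in the regular representation of a finite group G, each irreducible appears with multiplicity equal to its dimension. Check: dim(rho_reg) = sum d_i^2 = 1 + 1 + 1 + 1 + 4 + 4 + 4 + 4 + 4 + 4 + 4 + 4 + 4 + 4 = 44 = |G|.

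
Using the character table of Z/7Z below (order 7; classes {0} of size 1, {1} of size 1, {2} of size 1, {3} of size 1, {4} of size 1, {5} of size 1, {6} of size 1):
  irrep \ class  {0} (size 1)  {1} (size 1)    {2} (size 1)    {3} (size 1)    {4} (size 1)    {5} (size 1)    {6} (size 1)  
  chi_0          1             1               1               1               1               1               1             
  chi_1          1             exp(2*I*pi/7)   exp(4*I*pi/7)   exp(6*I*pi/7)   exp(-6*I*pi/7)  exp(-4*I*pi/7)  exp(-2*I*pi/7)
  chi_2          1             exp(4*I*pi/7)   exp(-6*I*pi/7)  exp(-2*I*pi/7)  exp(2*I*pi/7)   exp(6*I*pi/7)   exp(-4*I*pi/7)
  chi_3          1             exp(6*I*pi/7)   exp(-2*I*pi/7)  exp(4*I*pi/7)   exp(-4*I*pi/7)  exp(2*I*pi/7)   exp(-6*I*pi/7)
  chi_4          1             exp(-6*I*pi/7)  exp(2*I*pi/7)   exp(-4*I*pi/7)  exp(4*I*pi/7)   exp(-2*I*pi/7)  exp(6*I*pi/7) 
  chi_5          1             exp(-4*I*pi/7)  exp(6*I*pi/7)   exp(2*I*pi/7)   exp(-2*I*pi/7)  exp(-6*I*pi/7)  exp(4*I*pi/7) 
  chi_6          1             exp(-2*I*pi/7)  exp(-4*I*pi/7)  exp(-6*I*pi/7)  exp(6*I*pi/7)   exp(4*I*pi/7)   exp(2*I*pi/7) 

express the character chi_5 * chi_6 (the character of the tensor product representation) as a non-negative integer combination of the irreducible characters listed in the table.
chi_5 tensor chi_6 = chi_4 (all other irreducibles have multiplicity 0).

The character of a tensor product is the pointwise product (chi_5 * chi_6)(C) = chi_5(C) * chi_6(C):
  {0}: (1)*(1), {1}: (exp(-4*I*pi/7))*(exp(-2*I*pi/7)), {2}: (exp(6*I*pi/7))*(exp(-4*I*pi/7)), {3}: (exp(2*I*pi/7))*(exp(-6*I*pi/7)), {4}: (exp(-2*I*pi/7))*(exp(6*I*pi/7)), {5}: (exp(-6*I*pi/7))*(exp(4*I*pi/7)), {6}: (exp(4*I*pi/7))*(exp(2*I*pi/7))
so (chi_5 * chi_6) takes values
  {0} -> 1, {1} -> exp(-6*I*pi/7), {2} -> exp(2*I*pi/7), {3} -> exp(-4*I*pi/7), {4} -> exp(4*I*pi/7), {5} -> exp(-2*I*pi/7), {6} -> exp(6*I*pi/7).
Now take the inner product of this character with each irreducible chi from the table, <chi_5*chi_6, chi> = (1/7) sum_C |C| (chi_5*chi_6)(C) conj(chi(C)):
  <chi_5*chi_6, chi_0> = (1/7)[1*(1)*conj(1) + 1*(exp(-6*I*pi/7))*conj(1) + 1*(exp(2*I*pi/7))*conj(1) + 1*(exp(-4*I*pi/7))*conj(1) + 1*(exp(4*I*pi/7))*conj(1) + 1*(exp(-2*I*pi/7))*conj(1) + 1*(exp(6*I*pi/7))*conj(1)]
      = (1/7)[(1) + (exp(-6*I*pi/7)) + (exp(2*I*pi/7)) + (exp(-4*I*pi/7)) + (exp(4*I*pi/7)) + (exp(-2*I*pi/7)) + (exp(6*I*pi/7))] = 0/7 = 0
  <chi_5*chi_6, chi_1> = (1/7)[1*(1)*conj(1) + 1*(exp(-6*I*pi/7))*conj(exp(2*I*pi/7)) + 1*(exp(2*I*pi/7))*conj(exp(4*I*pi/7)) + 1*(exp(-4*I*pi/7))*conj(exp(6*I*pi/7)) + 1*(exp(4*I*pi/7))*conj(exp(-6*I*pi/7)) + 1*(exp(-2*I*pi/7))*conj(exp(-4*I*pi/7)) + 1*(exp(6*I*pi/7))*conj(exp(-2*I*pi/7))]
      = (1/7)[(1) + (exp(6*I*pi/7)) + (exp(-2*I*pi/7)) + (exp(4*I*pi/7)) + (exp(-4*I*pi/7)) + (exp(2*I*pi/7)) + (exp(-6*I*pi/7))] = 0/7 = 0
  <chi_5*chi_6, chi_2> = (1/7)[1*(1)*conj(1) + 1*(exp(-6*I*pi/7))*conj(exp(4*I*pi/7)) + 1*(exp(2*I*pi/7))*conj(exp(-6*I*pi/7)) + 1*(exp(-4*I*pi/7))*conj(exp(-2*I*pi/7)) + 1*(exp(4*I*pi/7))*conj(exp(2*I*pi/7)) + 1*(exp(-2*I*pi/7))*conj(exp(6*I*pi/7)) + 1*(exp(6*I*pi/7))*conj(exp(-4*I*pi/7))]
      = (1/7)[(1) + (exp(4*I*pi/7)) + (exp(-6*I*pi/7)) + (exp(-2*I*pi/7)) + (exp(2*I*pi/7)) + (exp(6*I*pi/7)) + (exp(-4*I*pi/7))] = 0/7 = 0
  <chi_5*chi_6, chi_3> = (1/7)[1*(1)*conj(1) + 1*(exp(-6*I*pi/7))*conj(exp(6*I*pi/7)) + 1*(exp(2*I*pi/7))*conj(exp(-2*I*pi/7)) + 1*(exp(-4*I*pi/7))*conj(exp(4*I*pi/7)) + 1*(exp(4*I*pi/7))*conj(exp(-4*I*pi/7)) + 1*(exp(-2*I*pi/7))*conj(exp(2*I*pi/7)) + 1*(exp(6*I*pi/7))*conj(exp(-6*I*pi/7))]
      = (1/7)[(1) + (exp(2*I*pi/7)) + (exp(4*I*pi/7)) + (exp(6*I*pi/7)) + (exp(-6*I*pi/7)) + (exp(-4*I*pi/7)) + (exp(-2*I*pi/7))] = 0/7 = 0
  <chi_5*chi_6, chi_4> = (1/7)[1*(1)*conj(1) + 1*(exp(-6*I*pi/7))*conj(exp(-6*I*pi/7)) + 1*(exp(2*I*pi/7))*conj(exp(2*I*pi/7)) + 1*(exp(-4*I*pi/7))*conj(exp(-4*I*pi/7)) + 1*(exp(4*I*pi/7))*conj(exp(4*I*pi/7)) + 1*(exp(-2*I*pi/7))*conj(exp(-2*I*pi/7)) + 1*(exp(6*I*pi/7))*conj(exp(6*I*pi/7))]
      = (1/7)[(1) + (1) + (1) + (1) + (1) + (1) + (1)] = 7/7 = 1
  <chi_5*chi_6, chi_5> = (1/7)[1*(1)*conj(1) + 1*(exp(-6*I*pi/7))*conj(exp(-4*I*pi/7)) + 1*(exp(2*I*pi/7))*conj(exp(6*I*pi/7)) + 1*(exp(-4*I*pi/7))*conj(exp(2*I*pi/7)) + 1*(exp(4*I*pi/7))*conj(exp(-2*I*pi/7)) + 1*(exp(-2*I*pi/7))*conj(exp(-6*I*pi/7)) + 1*(exp(6*I*pi/7))*conj(exp(4*I*pi/7))]
      = (1/7)[(1) + (exp(-2*I*pi/7)) + (exp(-4*I*pi/7)) + (exp(-6*I*pi/7)) + (exp(6*I*pi/7)) + (exp(4*I*pi/7)) + (exp(2*I*pi/7))] = 0/7 = 0
  <chi_5*chi_6, chi_6> = (1/7)[1*(1)*conj(1) + 1*(exp(-6*I*pi/7))*conj(exp(-2*I*pi/7)) + 1*(exp(2*I*pi/7))*conj(exp(-4*I*pi/7)) + 1*(exp(-4*I*pi/7))*conj(exp(-6*I*pi/7)) + 1*(exp(4*I*pi/7))*conj(exp(6*I*pi/7)) + 1*(exp(-2*I*pi/7))*conj(exp(4*I*pi/7)) + 1*(exp(6*I*pi/7))*conj(exp(2*I*pi/7))]
      = (1/7)[(1) + (exp(-4*I*pi/7)) + (exp(6*I*pi/7)) + (exp(2*I*pi/7)) + (exp(-2*I*pi/7)) + (exp(-6*I*pi/7)) + (exp(4*I*pi/7))] = 0/7 = 0
(Exp terms are combined using exp(i*s)*conj(exp(i*t)) = exp(i*(s-t)), and sums of them are collapsed using the identity that for every m > 1 the m distinct m-th roots of unity sum to 0, e.g. 1 + exp(2*I*pi/3) + exp(-2*I*pi/3) = 0.)
Hence the multiplicities are chi_4: 1. Dimension check: dim(chi_5)*dim(chi_6) = 1*1 = 1 and sum (mult * dim) = 1*1 = 1.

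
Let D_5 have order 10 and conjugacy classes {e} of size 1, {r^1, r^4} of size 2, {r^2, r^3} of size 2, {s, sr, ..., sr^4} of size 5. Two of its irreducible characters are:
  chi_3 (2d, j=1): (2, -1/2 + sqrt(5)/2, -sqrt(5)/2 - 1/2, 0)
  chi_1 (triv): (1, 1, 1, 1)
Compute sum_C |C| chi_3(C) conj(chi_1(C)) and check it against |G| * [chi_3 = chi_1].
Sum = 0; so <chi_3, chi_1> = 0 (distinct irreducibles are orthogonal).

Solution. Compute term by term over conjugacy classes (|C| * chi_3(C) * conj(chi_1(C))):
  1*(2)*conj(1) + 2*(-1/2 + sqrt(5)/2)*conj(1) + 2*(-sqrt(5)/2 - 1/2)*conj(1) + 5*(0)*conj(1)
  = (2) + (-1 + sqrt(5)) + (-sqrt(5) - 1) + (0)
  = 0.
Dividing by |G| = 10 gives 0/10 = 0, matching the row-orthogonality relation <chi_3, chi_1> = [chi_3 = chi_1].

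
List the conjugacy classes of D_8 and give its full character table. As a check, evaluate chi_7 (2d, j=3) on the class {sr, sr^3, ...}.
Conjugacy classes: {e} of size 1, {r^4} of size 1, {r^1, r^7} of size 2, {r^2, r^6} of size 2, {r^3, r^5} of size 2, {s, sr^2, ...} of size 4, {sr, sr^3, ...} of size 4.
Character table:
  irrep \ class              {e} (size 1)  {r^4} (size 1)  {r^1, r^7} (size 2)  {r^2, r^6} (size 2)  {r^3, r^5} (size 2)  {s, sr^2, ...} (size 4)  {sr, sr^3, ...} (size 4)
  chi_1 (triv)               1             1               1                    1                    1                    1                        1                       
  chi_2 (sign: r->1, s->-1)  1             1               1                    1                    1                    -1                       -1                      
  chi_3 (r->-1, s->1)        1             1               -1                   1                    -1                   1                        -1                      
  chi_4 (r->-1, s->-1)       1             1               -1                   1                    -1                   -1                       1                       
  chi_5 (2d, j=1)            2             -2              sqrt(2)              0                    -sqrt(2)             0                        0                       
  chi_6 (2d, j=2)            2             2               0                    -2                   0                    0                        0                       
  chi_7 (2d, j=3)            2             -2              -sqrt(2)             0                    sqrt(2)              0                        0                       

Spot check: chi_7 (2d, j=3) on {sr, sr^3, ...} = 0.

Why: D_8 has order 2*8 = 16 with 7 conjugacy classes, hence 7 irreducibles. Sum of squared dims 1 + 1 + 1 + 1 + 4 + 4 + 4 = 16 = |G|. Linear characters come from the abelianisation; the 2-dimensional irreps have character r^k -> 2*cos(2*pi*j*k/8), reflections -> 0.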